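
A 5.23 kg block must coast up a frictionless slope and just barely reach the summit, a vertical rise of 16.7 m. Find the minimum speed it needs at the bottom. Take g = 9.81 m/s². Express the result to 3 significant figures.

At the top it is momentarily at rest, so all KE converts to PE: ½mv² = mgh
v = √(2gh) = √(2 × 9.81 × 16.7) = 18.10 m/s

v = 18.1 m/s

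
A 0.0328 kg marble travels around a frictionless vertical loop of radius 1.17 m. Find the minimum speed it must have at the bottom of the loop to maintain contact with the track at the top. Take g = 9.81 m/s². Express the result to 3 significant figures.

At the top: mg = mv_top²/r ⇒ v_top² = gr = 11.48 m²/s²
Energy from bottom to top (height 2r): ½mv_bot² = ½mv_top² + mg(2r)
v_bot² = gr + 4gr = 5gr = 57.39
v_bot = √(5gr) = 7.576 m/s

v = 7.58 m/s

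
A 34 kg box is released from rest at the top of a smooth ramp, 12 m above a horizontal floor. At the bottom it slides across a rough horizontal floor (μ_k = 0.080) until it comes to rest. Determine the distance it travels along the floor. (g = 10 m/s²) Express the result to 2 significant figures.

d = 150 m

Energy at the top = energy at the end + work done against friction:
At rest all PE has been dissipated by friction: mgh = μ_k m g d
d = h/μ_k = 12/0.080 = 150.0 m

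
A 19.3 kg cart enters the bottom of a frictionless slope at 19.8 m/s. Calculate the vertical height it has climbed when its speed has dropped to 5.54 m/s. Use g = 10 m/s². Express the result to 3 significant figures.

h = 18.1 m

Conservation of energy: ½mv₁² = ½mv₂² + mgh
h = (v₁² − v₂²)/(2g) = (19.8² − 5.54²)/(2 × 10) = 18.07 m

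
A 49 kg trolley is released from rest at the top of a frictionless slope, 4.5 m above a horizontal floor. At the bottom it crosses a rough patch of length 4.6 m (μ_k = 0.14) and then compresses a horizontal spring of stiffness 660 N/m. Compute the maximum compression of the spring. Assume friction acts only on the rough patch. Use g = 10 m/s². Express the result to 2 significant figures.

Initial energy: E₁ = mgh = (49)(10)(4.5) = 2205.0 J
Friction removes W_f = μ_k mg d = (0.14)(49)(10)(4.6) = 315.6 J
Energy reaching the spring: E = 2205.0 − 315.6 = 1889.4 J
At max compression ½kx² = E ⇒ x = √(2E/k) = √(2 × 1889.4/660) = 2.393 m

x = 2.4 m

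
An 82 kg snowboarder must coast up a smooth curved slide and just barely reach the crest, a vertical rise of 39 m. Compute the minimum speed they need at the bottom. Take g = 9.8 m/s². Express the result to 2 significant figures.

At the top they are momentarily at rest, so all KE converts to PE: ½mv² = mgh
v = √(2gh) = √(2 × 9.8 × 39) = 27.65 m/s

v = 28 m/s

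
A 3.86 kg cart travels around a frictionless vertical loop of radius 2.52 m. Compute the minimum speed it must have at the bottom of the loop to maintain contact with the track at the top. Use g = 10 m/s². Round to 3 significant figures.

At the top: mg = mv_top²/r ⇒ v_top² = gr = 25.20 m²/s²
Energy from bottom to top (height 2r): ½mv_bot² = ½mv_top² + mg(2r)
v_bot² = gr + 4gr = 5gr = 126.0
v_bot = √(5gr) = 11.22 m/s

v = 11.2 m/s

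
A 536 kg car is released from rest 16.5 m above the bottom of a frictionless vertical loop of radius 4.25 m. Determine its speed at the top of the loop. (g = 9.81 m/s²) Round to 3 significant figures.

Energy conservation: mgh = ½mv_top² + mg(2r)
v_top² = 2g(h − 2r) = 2(9.81)(16.5 − 8.500) = 157.0
v_top = 12.53 m/s

v = 12.5 m/s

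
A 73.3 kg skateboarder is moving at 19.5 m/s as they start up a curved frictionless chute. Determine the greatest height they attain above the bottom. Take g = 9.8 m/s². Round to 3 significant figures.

Setting KE at the bottom equal to PE gained: ½mv² = mgh
h = v²/(2g) = 19.5²/(2 × 9.8) = 19.40 m

h = 19.4 m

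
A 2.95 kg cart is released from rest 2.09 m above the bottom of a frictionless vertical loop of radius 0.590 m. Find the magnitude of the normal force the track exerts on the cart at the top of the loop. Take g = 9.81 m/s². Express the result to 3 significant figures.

Energy from release to top (height 2r): mgh = ½mv_top² + mg(2r)
v_top² = 2g(h − 2r) = 2(9.81)(2.09 − 1.180) = 17.854 m²/s²
At the top, both N and weight point toward the centre: N + mg = mv_top²/r
N = m(v_top²/r − g) = 2.95(17.854/0.590 − 9.81) = 60.33 N

N = 60.3 N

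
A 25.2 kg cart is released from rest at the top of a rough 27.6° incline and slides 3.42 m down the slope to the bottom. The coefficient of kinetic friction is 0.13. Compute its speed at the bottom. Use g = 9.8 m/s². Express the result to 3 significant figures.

v = 4.83 m/s

Taking the bottom as reference, mgh = ½mv² + μ_k N L with h = L sinθ, N = mg cosθ:
mgh = mgL sinθ = (25.2)(9.8)(3.42)sin27.6° = 391.30 J
W_f = μ_k mg cosθ · L = (0.13)(25.2)(9.8)cos27.6°·3.42 = 97.30 J
½mv² = 391.30 − 97.30 = 294.00 J
v = √(2 × 294.00/25.2) = 4.830 m/s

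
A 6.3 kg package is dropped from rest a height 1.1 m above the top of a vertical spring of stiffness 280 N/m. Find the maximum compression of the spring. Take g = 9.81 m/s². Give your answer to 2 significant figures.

x = 0.95 m

Take the reference level at the top of the uncompressed spring. At max compression the package has fallen H + x and is momentarily at rest:
mg(H + x) = ½kx²
½(280)x² − (6.3)(9.81)x − (6.3)(9.81)(1.1) = 0
140.0x² − 61.80x − 67.98 = 0
x = [61.80 + √(3820 + 38071)]/(2 × 140.0) = 0.9517 m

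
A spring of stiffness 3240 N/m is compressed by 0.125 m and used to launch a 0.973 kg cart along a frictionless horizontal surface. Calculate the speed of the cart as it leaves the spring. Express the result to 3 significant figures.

v = 7.21 m/s

Conservation of energy: ½kx² = ½mv²
v = x√(k/m) = 0.125 × √(3240/0.973) = 7.213 m/s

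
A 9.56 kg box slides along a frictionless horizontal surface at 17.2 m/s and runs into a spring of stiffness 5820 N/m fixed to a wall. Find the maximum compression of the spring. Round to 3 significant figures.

x = 0.697 m

All KE is stored as spring PE at maximum compression: ½mv² = ½kx²
x = v√(m/k) = 17.2 × √(9.56/5820) = 0.6971 m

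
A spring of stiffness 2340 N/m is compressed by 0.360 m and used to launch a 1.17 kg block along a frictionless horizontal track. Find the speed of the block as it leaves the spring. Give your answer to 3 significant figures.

The block leaves the spring when the spring is at natural length, so ½kx² = ½mv²
v = x√(k/m) = 0.360 × √(2340/1.17) = 16.10 m/s

v = 16.1 m/s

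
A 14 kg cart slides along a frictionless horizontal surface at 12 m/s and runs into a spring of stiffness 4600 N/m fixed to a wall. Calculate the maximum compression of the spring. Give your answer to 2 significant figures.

All KE is stored as spring PE at maximum compression: ½mv² = ½kx²
x = v√(m/k) = 12 × √(14/4600) = 0.6620 m

x = 0.66 m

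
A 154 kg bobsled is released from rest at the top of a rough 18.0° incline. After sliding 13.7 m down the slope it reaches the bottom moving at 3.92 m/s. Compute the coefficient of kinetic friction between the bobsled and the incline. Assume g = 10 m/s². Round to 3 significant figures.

μ_k = 0.266

The energy dissipated by friction is the PE lost minus the KE gained:
mgL sinθ = 6519.6 J; ½mv² = 1183.2 J
W_f = 6519.6 − 1183.2 = 5336 J
μ_k = W_f/(mg cosθ · L) = 5336/(1465 × 13.7) = 0.2660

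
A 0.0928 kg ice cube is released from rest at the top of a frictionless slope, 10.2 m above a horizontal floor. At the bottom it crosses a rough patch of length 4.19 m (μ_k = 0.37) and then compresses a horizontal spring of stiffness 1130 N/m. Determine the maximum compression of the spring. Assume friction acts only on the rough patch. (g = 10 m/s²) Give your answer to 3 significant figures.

Initial energy: E₁ = mgh = (0.0928)(10)(10.2) = 9.4656 J
Friction removes W_f = μ_k mg d = (0.37)(0.0928)(10)(4.19) = 1.439 J
Energy reaching the spring: E = 9.4656 − 1.439 = 8.0269 J
At max compression ½kx² = E ⇒ x = √(2E/k) = √(2 × 8.0269/1130) = 0.1192 m

x = 0.119 m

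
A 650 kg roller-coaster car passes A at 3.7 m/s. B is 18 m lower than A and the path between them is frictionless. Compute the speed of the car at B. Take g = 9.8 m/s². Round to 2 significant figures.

By conservation of mechanical energy, ½mv₀² + mgh = ½mv²
v² = v₀² + 2gh = (3.7)² + 2(9.8)(18) = 366.49
v = √366.49 = 19.14 m/s

v = 19 m/s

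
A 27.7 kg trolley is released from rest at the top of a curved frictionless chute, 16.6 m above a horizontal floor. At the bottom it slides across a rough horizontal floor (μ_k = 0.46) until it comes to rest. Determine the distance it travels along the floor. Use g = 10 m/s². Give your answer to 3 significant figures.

Energy bookkeeping (friction removes W_f = μ_k N d):
At rest all PE has been dissipated by friction: mgh = μ_k m g d
d = h/μ_k = 16.6/0.46 = 36.09 m

d = 36.1 m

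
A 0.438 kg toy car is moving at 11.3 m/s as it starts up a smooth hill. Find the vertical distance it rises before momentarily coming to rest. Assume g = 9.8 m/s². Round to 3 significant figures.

By energy conservation, ½mv² = mgh
h = v²/(2g) = 11.3²/(2 × 9.8) = 6.515 m

h = 6.51 m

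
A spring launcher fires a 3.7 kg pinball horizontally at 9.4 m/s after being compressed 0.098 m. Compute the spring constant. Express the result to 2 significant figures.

Spring PE at full compression equals KE at release: ½kx² = ½mv²
k = mv²/x² = (3.7)(9.4)²/(0.098)² = 34041 N/m

k = 34000 N/m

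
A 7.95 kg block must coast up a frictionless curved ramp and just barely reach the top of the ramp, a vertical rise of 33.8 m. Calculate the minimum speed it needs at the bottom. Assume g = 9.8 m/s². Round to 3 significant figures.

At the top it is momentarily at rest, so all KE converts to PE: ½mv² = mgh
v = √(2gh) = √(2 × 9.8 × 33.8) = 25.74 m/s

v = 25.7 m/s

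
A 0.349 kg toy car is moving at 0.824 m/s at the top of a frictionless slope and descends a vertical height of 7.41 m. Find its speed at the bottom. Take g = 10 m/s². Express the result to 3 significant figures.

v = 12.2 m/s

By conservation of mechanical energy, ½mv₀² + mgh = ½mv²
v² = v₀² + 2gh = (0.824)² + 2(10)(7.41) = 148.88
v = √148.88 = 12.20 m/s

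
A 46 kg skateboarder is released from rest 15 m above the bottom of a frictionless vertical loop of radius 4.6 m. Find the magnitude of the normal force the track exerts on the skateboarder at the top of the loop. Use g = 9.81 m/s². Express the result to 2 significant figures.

N = 690 N

Energy from release to top (height 2r): mgh = ½mv_top² + mg(2r)
v_top² = 2g(h − 2r) = 2(9.81)(15 − 9.200) = 113.80 m²/s²
At the top, both N and weight point toward the centre: N + mg = mv_top²/r
N = m(v_top²/r − g) = 46(113.80/4.6 − 9.81) = 686.7 N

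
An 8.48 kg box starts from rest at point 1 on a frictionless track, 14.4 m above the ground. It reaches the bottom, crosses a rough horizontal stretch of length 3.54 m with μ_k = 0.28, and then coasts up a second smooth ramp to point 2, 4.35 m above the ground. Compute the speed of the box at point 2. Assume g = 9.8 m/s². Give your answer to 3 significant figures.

Energy at 1: mgh₁ = (8.48)(9.8)(14.4) = 1196.7 J
Friction loss: W_f = μ_k mg d = 82.37 J
At 2: ½mv² + mgh₂ = mgh₁ − W_f
½mv² = 1196.7 − 82.37 − 361.50 = 752.82 J
v = √(2 × 752.82/8.48) = 13.32 m/s

v = 13.3 m/s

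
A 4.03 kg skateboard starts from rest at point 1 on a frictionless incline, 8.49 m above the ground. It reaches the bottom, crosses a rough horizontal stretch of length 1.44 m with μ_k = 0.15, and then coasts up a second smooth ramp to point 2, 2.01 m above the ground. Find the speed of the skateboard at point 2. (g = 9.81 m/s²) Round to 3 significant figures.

v = 11.1 m/s

Energy at 1: mgh₁ = (4.03)(9.81)(8.49) = 335.65 J
Friction loss: W_f = μ_k mg d = 8.539 J
At 2: ½mv² + mgh₂ = mgh₁ − W_f
½mv² = 335.65 − 8.539 − 79.464 = 247.64 J
v = √(2 × 247.64/4.03) = 11.09 m/s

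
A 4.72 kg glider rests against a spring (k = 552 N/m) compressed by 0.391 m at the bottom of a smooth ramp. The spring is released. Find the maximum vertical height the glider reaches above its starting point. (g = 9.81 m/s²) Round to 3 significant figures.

h = 0.911 m

At maximum height the glider is at rest, so ½kx² = mgh
h = kx²/(2mg) = (552)(0.391)²/(2 × 4.72 × 9.81) = 0.9113 m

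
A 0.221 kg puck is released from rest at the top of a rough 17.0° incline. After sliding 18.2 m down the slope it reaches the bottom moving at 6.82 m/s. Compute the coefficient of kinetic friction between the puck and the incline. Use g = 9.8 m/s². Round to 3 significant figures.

μ_k = 0.169

The energy dissipated by friction is the PE lost minus the KE gained:
mgL sinθ = 11.525 J; ½mv² = 5.1396 J
W_f = 11.525 − 5.1396 = 6.385 J
μ_k = W_f/(mg cosθ · L) = 6.385/(2.071 × 18.2) = 0.1694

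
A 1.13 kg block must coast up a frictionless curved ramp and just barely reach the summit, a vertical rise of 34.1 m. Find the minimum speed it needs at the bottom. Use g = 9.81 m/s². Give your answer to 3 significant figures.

At the top it is momentarily at rest, so all KE converts to PE: ½mv² = mgh
v = √(2gh) = √(2 × 9.81 × 34.1) = 25.87 m/s

v = 25.9 m/s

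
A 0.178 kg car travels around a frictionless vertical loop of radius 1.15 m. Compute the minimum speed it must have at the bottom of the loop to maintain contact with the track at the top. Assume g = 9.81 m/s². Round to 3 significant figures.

At the top: mg = mv_top²/r ⇒ v_top² = gr = 11.28 m²/s²
Energy from bottom to top (height 2r): ½mv_bot² = ½mv_top² + mg(2r)
v_bot² = gr + 4gr = 5gr = 56.41
v_bot = √(5gr) = 7.510 m/s

v = 7.51 m/s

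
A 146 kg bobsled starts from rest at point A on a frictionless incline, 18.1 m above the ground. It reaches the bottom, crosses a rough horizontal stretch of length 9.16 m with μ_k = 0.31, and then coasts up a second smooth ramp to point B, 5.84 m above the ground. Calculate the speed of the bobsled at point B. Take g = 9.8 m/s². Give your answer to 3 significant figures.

Energy at A: mgh₁ = (146)(9.8)(18.1) = 25897 J
Friction loss: W_f = μ_k mg d = 4063 J
At B: ½mv² + mgh₂ = mgh₁ − W_f
½mv² = 25897 − 4063 − 8355.9 = 13479 J
v = √(2 × 13479/146) = 13.59 m/s

v = 13.6 m/s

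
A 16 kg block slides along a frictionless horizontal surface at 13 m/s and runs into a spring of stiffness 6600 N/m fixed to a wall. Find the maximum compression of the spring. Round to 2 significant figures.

At max compression the block is momentarily at rest: ½mv² = ½kx²
x = v√(m/k) = 13 × √(16/6600) = 0.6401 m

x = 0.64 m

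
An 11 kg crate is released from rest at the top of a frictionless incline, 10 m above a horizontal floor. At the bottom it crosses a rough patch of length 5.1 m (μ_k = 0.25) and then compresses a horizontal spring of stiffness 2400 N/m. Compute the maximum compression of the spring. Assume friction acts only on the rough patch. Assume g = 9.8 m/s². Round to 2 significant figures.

x = 0.89 m

Initial energy: E₁ = mgh = (11)(9.8)(10) = 1078.0 J
Friction removes W_f = μ_k mg d = (0.25)(11)(9.8)(5.1) = 137.4 J
Energy reaching the spring: E = 1078.0 − 137.4 = 940.56 J
At max compression ½kx² = E ⇒ x = √(2E/k) = √(2 × 940.56/2400) = 0.8853 m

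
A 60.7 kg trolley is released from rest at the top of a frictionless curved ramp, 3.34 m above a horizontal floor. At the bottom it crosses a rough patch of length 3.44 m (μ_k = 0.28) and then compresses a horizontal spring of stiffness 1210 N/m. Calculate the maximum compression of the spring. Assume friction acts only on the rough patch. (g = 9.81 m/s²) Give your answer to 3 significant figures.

Initial energy: E₁ = mgh = (60.7)(9.81)(3.34) = 1988.9 J
Friction removes W_f = μ_k mg d = (0.28)(60.7)(9.81)(3.44) = 573.6 J
Energy reaching the spring: E = 1988.9 − 573.6 = 1415.3 J
At max compression ½kx² = E ⇒ x = √(2E/k) = √(2 × 1415.3/1210) = 1.529 m

x = 1.53 m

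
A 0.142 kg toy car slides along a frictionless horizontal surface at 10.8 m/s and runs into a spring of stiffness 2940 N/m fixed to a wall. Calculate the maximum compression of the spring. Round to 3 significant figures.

At max compression the car is momentarily at rest: ½mv² = ½kx²
x = v√(m/k) = 10.8 × √(0.142/2940) = 0.07506 m

x = 0.0751 m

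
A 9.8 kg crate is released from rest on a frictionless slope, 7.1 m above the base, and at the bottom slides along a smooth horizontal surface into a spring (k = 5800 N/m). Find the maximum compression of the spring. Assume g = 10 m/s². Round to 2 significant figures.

Gravitational PE at the top equals spring PE at max compression: mgh = ½kx²
x = √(2mgh/k) = √(2 × 9.8 × 10 × 7.1 / 5800) = 0.4898 m

x = 0.49 m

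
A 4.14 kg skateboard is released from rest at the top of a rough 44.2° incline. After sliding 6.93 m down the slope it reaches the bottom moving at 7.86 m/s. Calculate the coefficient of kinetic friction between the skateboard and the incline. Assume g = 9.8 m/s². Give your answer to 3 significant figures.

The energy dissipated by friction is the PE lost minus the KE gained:
mgL sinθ = 196.02 J; ½mv² = 127.88 J
W_f = 196.02 − 127.88 = 68.13 J
μ_k = W_f/(mg cosθ · L) = 68.13/(29.09 × 6.93) = 0.3380

μ_k = 0.338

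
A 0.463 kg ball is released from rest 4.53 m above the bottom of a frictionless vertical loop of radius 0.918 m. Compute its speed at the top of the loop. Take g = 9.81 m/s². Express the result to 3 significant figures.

v = 7.27 m/s

Energy conservation: mgh = ½mv_top² + mg(2r)
v_top² = 2g(h − 2r) = 2(9.81)(4.53 − 1.836) = 52.86
v_top = 7.270 m/s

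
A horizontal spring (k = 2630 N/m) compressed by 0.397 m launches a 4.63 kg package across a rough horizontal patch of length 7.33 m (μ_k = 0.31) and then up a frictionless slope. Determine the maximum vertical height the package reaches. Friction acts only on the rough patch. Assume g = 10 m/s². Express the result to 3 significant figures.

h = 2.20 m

Spring energy: E₀ = ½kx² = ½(2630)(0.397)² = 207.26 J
Friction: W_f = μ_k mg d = (0.31)(4.63)(10)(7.33) = 105.2 J
Energy at base of ramp: E = 207.26 − 105.2 = 102.05 J
At max height all remaining energy is PE: mgh = E ⇒ h = E/(mg) = 102.05/(4.63 × 10) = 2.204 m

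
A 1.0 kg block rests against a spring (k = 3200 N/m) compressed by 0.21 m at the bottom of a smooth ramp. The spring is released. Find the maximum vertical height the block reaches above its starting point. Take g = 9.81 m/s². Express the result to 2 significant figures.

At maximum height the block is at rest, so ½kx² = mgh
h = kx²/(2mg) = (3200)(0.21)²/(2 × 1.0 × 9.81) = 7.193 m

h = 7.2 m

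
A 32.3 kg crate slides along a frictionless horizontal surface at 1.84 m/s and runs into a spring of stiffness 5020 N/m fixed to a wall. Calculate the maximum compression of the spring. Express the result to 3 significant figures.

Conservation of energy between contact and max compression: ½mv² = ½kx²
x = v√(m/k) = 1.84 × √(32.3/5020) = 0.1476 m

x = 0.148 m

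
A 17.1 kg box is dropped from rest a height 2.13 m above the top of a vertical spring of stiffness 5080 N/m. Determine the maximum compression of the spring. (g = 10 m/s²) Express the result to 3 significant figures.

x = 0.414 m

Measuring PE from the top of the relaxed spring, at max compression the box has dropped H + x with zero KE, so:
mg(H + x) = ½kx²
½(5080)x² − (17.1)(10)x − (17.1)(10)(2.13) = 0
2540x² − 171.0x − 364.2 = 0
x = [171.0 + √(29241 + 3.7006e+06)]/(2 × 2540) = 0.4138 m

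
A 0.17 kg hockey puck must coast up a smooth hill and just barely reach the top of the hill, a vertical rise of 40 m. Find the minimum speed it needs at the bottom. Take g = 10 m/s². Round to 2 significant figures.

At the top it is momentarily at rest, so all KE converts to PE: ½mv² = mgh
v = √(2gh) = √(2 × 10 × 40) = 28.28 m/s

v = 28 m/s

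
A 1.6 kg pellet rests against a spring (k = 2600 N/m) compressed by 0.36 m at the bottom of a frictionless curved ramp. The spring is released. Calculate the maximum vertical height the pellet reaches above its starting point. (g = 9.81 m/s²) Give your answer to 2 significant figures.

Energy conservation from release to the highest point: ½kx² = mgh
h = kx²/(2mg) = (2600)(0.36)²/(2 × 1.6 × 9.81) = 10.73 m

h = 11 m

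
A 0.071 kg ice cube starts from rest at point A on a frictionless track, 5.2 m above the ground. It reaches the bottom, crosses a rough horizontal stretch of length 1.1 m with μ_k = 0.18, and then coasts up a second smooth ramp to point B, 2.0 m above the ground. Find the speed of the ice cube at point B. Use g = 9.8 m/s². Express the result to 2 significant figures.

Energy at A: mgh₁ = (0.071)(9.8)(5.2) = 3.6182 J
Friction loss: W_f = μ_k mg d = 0.1378 J
At B: ½mv² + mgh₂ = mgh₁ − W_f
½mv² = 3.6182 − 0.1378 − 1.3916 = 2.0888 J
v = √(2 × 2.0888/0.071) = 7.671 m/s

v = 7.7 m/s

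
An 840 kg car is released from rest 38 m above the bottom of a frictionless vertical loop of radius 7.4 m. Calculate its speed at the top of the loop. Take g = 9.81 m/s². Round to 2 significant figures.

v = 21 m/s

Energy conservation: mgh = ½mv_top² + mg(2r)
v_top² = 2g(h − 2r) = 2(9.81)(38 − 14.80) = 455.2
v_top = 21.34 m/s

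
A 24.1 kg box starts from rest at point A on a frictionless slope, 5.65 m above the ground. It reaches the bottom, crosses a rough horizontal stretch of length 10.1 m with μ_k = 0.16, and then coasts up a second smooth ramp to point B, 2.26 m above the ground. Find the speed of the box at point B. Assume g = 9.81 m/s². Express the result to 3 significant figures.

v = 5.90 m/s

Energy at A: mgh₁ = (24.1)(9.81)(5.65) = 1335.8 J
Friction loss: W_f = μ_k mg d = 382.1 J
At B: ½mv² + mgh₂ = mgh₁ − W_f
½mv² = 1335.8 − 382.1 − 534.31 = 419.41 J
v = √(2 × 419.41/24.1) = 5.900 m/s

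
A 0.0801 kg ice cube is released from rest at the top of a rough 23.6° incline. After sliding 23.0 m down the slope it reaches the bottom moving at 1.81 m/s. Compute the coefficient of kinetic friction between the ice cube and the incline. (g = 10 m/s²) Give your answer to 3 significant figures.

mgh = ½mv² + μ_k (mg cosθ) L, with h = L sinθ
mgL sinθ = 7.3756 J; ½mv² = 0.13121 J
W_f = 7.3756 − 0.13121 = 7.244 J
μ_k = W_f/(mg cosθ · L) = 7.244/(0.7340 × 23.0) = 0.4291

μ_k = 0.429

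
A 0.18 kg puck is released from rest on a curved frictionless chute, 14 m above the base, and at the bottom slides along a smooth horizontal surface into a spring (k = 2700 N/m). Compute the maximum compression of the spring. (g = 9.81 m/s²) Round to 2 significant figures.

At max compression the puck is momentarily at rest: mgh = ½kx²
x = √(2mgh/k) = √(2 × 0.18 × 9.81 × 14 / 2700) = 0.1353 m

x = 0.14 m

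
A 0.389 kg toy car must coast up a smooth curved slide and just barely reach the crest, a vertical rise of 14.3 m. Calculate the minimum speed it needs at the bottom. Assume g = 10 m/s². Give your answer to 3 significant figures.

At the top it is momentarily at rest, so all KE converts to PE: ½mv² = mgh
v = √(2gh) = √(2 × 10 × 14.3) = 16.91 m/s

v = 16.9 m/s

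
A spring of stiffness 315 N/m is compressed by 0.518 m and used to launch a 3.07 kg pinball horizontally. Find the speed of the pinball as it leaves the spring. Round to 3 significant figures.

v = 5.25 m/s

The pinball leaves the spring when the spring is at natural length, so ½kx² = ½mv²
v = x√(k/m) = 0.518 × √(315/3.07) = 5.247 m/s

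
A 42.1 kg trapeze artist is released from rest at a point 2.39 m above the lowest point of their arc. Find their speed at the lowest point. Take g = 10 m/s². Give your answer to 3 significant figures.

v = 6.91 m/s

Equating total energy at the two states: mgh = ½mv²
v = √(2gh) = √(2 × 10 × 2.39) = √47.800 = 6.914 m/s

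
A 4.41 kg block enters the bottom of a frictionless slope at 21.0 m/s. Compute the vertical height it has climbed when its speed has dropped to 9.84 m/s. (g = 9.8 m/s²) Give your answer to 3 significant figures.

h = 17.6 m

Conservation of energy: ½mv₁² = ½mv₂² + mgh
h = (v₁² − v₂²)/(2g) = (21.0² − 9.84²)/(2 × 9.8) = 17.56 m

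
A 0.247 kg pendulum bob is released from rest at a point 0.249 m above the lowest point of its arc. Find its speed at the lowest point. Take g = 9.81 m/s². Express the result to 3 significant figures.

Energy conservation between the two points: mgh = ½mv²
v = √(2gh) = √(2 × 9.81 × 0.249) = √4.8854 = 2.210 m/s

v = 2.21 m/s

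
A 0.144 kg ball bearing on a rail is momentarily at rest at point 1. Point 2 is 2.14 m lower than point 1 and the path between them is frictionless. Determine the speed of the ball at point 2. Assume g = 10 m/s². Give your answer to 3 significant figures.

By conservation of mechanical energy, mgh = ½mv²
The mass cancels from both sides.
v = √(2gh) = √(2 × 10 × 2.14) = √42.800 = 6.542 m/s

v = 6.54 m/s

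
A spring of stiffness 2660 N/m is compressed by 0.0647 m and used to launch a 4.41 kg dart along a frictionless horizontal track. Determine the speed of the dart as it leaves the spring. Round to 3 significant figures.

v = 1.59 m/s

Conservation of energy: ½kx² = ½mv²
v = x√(k/m) = 0.0647 × √(2660/4.41) = 1.589 m/s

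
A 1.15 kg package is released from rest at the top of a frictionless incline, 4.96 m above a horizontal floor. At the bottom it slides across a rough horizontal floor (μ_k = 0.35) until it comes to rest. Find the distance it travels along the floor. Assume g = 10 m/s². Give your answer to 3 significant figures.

Applying the work–energy principle:
At rest all PE has been dissipated by friction: mgh = μ_k m g d
d = h/μ_k = 4.96/0.35 = 14.17 m

d = 14.2 m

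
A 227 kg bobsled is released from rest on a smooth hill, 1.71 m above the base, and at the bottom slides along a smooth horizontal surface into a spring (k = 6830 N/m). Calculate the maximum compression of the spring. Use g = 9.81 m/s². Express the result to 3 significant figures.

At max compression the bobsled is momentarily at rest: mgh = ½kx²
x = √(2mgh/k) = √(2 × 227 × 9.81 × 1.71 / 6830) = 1.056 m

x = 1.06 m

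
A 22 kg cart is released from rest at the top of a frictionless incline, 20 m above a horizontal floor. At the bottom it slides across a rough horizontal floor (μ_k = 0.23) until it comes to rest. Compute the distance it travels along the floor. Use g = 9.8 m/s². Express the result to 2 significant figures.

d = 87 m

Energy bookkeeping (friction removes W_f = μ_k N d):
At rest all PE has been dissipated by friction: mgh = μ_k m g d
d = h/μ_k = 20/0.23 = 86.96 m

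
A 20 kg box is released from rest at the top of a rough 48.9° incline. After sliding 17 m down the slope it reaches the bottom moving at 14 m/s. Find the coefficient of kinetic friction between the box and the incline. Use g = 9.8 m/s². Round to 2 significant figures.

The energy dissipated by friction is the PE lost minus the KE gained:
mgL sinθ = 2510.9 J; ½mv² = 1960.0 J
W_f = 2510.9 − 1960.0 = 550.9 J
μ_k = W_f/(mg cosθ · L) = 550.9/(128.8 × 17) = 0.2515

μ_k = 0.25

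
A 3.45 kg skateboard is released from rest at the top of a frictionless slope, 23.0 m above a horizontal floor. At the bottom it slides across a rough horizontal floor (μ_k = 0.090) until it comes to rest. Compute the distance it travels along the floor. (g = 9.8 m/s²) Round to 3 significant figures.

Applying the work–energy principle:
At rest all PE has been dissipated by friction: mgh = μ_k m g d
d = h/μ_k = 23.0/0.090 = 255.6 m

d = 256 m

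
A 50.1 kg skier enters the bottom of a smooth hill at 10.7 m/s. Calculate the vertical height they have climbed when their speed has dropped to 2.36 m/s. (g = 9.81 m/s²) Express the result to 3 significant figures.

Energy balance between the two points: ½mv₁² = ½mv₂² + mgh
h = (v₁² − v₂²)/(2g) = (10.7² − 2.36²)/(2 × 9.81) = 5.551 m

h = 5.55 m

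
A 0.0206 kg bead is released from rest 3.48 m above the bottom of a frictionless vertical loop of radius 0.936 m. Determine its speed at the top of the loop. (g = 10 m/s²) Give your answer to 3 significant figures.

v = 5.67 m/s

Energy conservation: mgh = ½mv_top² + mg(2r)
v_top² = 2g(h − 2r) = 2(10)(3.48 − 1.872) = 32.16
v_top = 5.671 m/s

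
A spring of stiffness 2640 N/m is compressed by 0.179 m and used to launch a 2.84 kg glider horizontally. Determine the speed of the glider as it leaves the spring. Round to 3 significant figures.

v = 5.46 m/s

Spring PE converts entirely to kinetic energy: ½kx² = ½mv²
v = x√(k/m) = 0.179 × √(2640/2.84) = 5.458 m/s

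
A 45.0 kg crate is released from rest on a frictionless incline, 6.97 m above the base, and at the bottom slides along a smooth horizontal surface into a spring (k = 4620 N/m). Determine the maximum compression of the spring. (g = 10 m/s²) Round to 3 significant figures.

x = 1.17 m

Energy conservation (no friction) from release to max compression: mgh = ½kx²
x = √(2mgh/k) = √(2 × 45.0 × 10 × 6.97 / 4620) = 1.165 m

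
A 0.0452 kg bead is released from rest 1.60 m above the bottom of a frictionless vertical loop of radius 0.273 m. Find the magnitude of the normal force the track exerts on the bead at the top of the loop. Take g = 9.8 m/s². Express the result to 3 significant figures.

N = 2.98 N

Energy from release to top (height 2r): mgh = ½mv_top² + mg(2r)
v_top² = 2g(h − 2r) = 2(9.8)(1.60 − 0.5460) = 20.658 m²/s²
At the top, both N and weight point toward the centre: N + mg = mv_top²/r
N = m(v_top²/r − g) = 0.0452(20.658/0.273 − 9.8) = 2.977 N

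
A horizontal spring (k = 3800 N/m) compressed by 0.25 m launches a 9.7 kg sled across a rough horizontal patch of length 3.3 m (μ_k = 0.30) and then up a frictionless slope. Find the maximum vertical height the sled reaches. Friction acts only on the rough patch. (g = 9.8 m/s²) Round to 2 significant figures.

Spring energy: E₀ = ½kx² = ½(3800)(0.25)² = 118.75 J
Friction: W_f = μ_k mg d = (0.30)(9.7)(9.8)(3.3) = 94.11 J
Energy at base of ramp: E = 118.75 − 94.11 = 24.641 J
At max height all remaining energy is PE: mgh = E ⇒ h = E/(mg) = 24.641/(9.7 × 9.8) = 0.2592 m

h = 0.26 m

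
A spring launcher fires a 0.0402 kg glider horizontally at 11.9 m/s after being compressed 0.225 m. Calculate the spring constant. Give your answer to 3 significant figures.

k = 112 N/m

½kx² = ½mv²
k = mv²/x² = (0.0402)(11.9)²/(0.225)² = 112.4 N/m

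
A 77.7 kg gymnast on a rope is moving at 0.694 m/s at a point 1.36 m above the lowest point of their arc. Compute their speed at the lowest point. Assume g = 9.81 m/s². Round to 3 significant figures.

v = 5.21 m/s

Energy conservation between the two points: ½mv₀² + mgh = ½mv²
v² = v₀² + 2gh = (0.694)² + 2(9.81)(1.36) = 27.165
v = √27.165 = 5.212 m/s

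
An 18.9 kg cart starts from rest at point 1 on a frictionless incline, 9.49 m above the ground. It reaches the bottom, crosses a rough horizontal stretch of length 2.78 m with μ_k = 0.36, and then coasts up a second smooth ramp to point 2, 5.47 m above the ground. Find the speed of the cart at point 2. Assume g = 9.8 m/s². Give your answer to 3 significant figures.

Energy at 1: mgh₁ = (18.9)(9.8)(9.49) = 1757.7 J
Friction loss: W_f = μ_k mg d = 185.4 J
At 2: ½mv² + mgh₂ = mgh₁ − W_f
½mv² = 1757.7 − 185.4 − 1013.2 = 559.22 J
v = √(2 × 559.22/18.9) = 7.693 m/s

v = 7.69 m/s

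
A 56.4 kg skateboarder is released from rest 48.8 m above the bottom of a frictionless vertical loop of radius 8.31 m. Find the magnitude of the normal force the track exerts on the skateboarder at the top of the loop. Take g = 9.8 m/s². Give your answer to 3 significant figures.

Energy from release to top (height 2r): mgh = ½mv_top² + mg(2r)
v_top² = 2g(h − 2r) = 2(9.8)(48.8 − 16.62) = 630.73 m²/s²
At the top, both N and weight point toward the centre: N + mg = mv_top²/r
N = m(v_top²/r − g) = 56.4(630.73/8.31 − 9.8) = 3728 N

N = 3730 N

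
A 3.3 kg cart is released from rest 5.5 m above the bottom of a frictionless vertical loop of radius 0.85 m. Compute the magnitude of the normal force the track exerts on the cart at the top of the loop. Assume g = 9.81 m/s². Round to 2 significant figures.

N = 260 N

Energy from release to top (height 2r): mgh = ½mv_top² + mg(2r)
v_top² = 2g(h − 2r) = 2(9.81)(5.5 − 1.700) = 74.556 m²/s²
At the top, both N and weight point toward the centre: N + mg = mv_top²/r
N = m(v_top²/r − g) = 3.3(74.556/0.85 − 9.81) = 257.1 N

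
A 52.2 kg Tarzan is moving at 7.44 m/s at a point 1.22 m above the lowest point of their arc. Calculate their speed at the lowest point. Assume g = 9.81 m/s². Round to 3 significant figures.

Equating total energy at the two states: ½mv₀² + mgh = ½mv²
v² = v₀² + 2gh = (7.44)² + 2(9.81)(1.22) = 79.290
v = √79.290 = 8.904 m/s

v = 8.90 m/s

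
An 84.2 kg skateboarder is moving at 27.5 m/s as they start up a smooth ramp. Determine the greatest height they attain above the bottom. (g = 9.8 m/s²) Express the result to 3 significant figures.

Setting KE at the bottom equal to PE gained: ½mv² = mgh
h = v²/(2g) = 27.5²/(2 × 9.8) = 38.58 m

h = 38.6 m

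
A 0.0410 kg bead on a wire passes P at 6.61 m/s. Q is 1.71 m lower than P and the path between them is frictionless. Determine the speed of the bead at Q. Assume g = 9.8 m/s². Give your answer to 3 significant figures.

v = 8.79 m/s

Equating total energy at the two states: ½mv₀² + mgh = ½mv²
The mass cancels from both sides.
v² = v₀² + 2gh = (6.61)² + 2(9.8)(1.71) = 77.208
v = √77.208 = 8.787 m/s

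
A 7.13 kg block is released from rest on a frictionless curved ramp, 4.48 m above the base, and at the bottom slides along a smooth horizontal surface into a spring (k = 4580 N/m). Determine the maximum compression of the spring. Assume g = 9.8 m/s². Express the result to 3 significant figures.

At max compression the block is momentarily at rest: mgh = ½kx²
x = √(2mgh/k) = √(2 × 7.13 × 9.8 × 4.48 / 4580) = 0.3697 m

x = 0.370 m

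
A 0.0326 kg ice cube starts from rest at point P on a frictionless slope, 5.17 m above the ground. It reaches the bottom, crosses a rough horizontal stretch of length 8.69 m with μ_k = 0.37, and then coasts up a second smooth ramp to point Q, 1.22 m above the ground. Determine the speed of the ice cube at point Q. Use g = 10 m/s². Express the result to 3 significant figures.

v = 3.83 m/s

Energy at P: mgh₁ = (0.0326)(10)(5.17) = 1.6854 J
Friction loss: W_f = μ_k mg d = 1.048 J
At Q: ½mv² + mgh₂ = mgh₁ − W_f
½mv² = 1.6854 − 1.048 − 0.39772 = 0.23951 J
v = √(2 × 0.23951/0.0326) = 3.833 m/s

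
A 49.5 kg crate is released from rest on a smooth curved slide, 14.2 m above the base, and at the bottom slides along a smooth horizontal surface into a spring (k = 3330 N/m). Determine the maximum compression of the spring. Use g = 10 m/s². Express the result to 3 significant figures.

x = 2.05 m

Energy conservation (no friction) from release to max compression: mgh = ½kx²
x = √(2mgh/k) = √(2 × 49.5 × 10 × 14.2 / 3330) = 2.055 m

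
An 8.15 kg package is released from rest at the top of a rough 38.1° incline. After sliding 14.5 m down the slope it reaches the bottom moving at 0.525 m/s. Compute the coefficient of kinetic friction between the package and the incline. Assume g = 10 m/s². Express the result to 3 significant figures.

μ_k = 0.783

Energy balance down the incline: mg L sinθ − ½mv² = μ_k (mg cosθ) L
mgL sinθ = 729.18 J; ½mv² = 1.1232 J
W_f = 729.18 − 1.1232 = 728.1 J
μ_k = W_f/(mg cosθ · L) = 728.1/(64.14 × 14.5) = 0.7829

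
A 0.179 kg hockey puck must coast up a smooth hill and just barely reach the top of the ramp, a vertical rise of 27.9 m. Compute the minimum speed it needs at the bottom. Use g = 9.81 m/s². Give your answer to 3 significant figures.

v = 23.4 m/s

At the top it is momentarily at rest, so all KE converts to PE: ½mv² = mgh
v = √(2gh) = √(2 × 9.81 × 27.9) = 23.40 m/s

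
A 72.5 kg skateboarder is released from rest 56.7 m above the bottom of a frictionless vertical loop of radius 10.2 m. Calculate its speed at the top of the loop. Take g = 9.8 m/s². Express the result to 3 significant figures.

Energy conservation: mgh = ½mv_top² + mg(2r)
v_top² = 2g(h − 2r) = 2(9.8)(56.7 − 20.40) = 711.5
v_top = 26.67 m/s

v = 26.7 m/s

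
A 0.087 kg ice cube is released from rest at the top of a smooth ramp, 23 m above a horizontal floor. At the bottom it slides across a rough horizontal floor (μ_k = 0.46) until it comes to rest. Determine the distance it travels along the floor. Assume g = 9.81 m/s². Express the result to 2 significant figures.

d = 50 m

Applying the work–energy principle:
At rest all PE has been dissipated by friction: mgh = μ_k m g d
d = h/μ_k = 23/0.46 = 50.00 m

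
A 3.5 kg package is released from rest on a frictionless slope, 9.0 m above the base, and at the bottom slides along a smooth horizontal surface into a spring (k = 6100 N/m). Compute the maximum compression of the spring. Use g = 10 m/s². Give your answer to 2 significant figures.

x = 0.32 m

At max compression the package is momentarily at rest: mgh = ½kx²
x = √(2mgh/k) = √(2 × 3.5 × 10 × 9.0 / 6100) = 0.3214 m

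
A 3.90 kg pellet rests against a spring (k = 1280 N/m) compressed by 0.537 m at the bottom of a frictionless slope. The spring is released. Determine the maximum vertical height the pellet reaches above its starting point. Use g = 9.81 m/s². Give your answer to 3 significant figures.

All spring PE becomes gravitational PE at the highest point: ½kx² = mgh
h = kx²/(2mg) = (1280)(0.537)²/(2 × 3.90 × 9.81) = 4.824 m

h = 4.82 m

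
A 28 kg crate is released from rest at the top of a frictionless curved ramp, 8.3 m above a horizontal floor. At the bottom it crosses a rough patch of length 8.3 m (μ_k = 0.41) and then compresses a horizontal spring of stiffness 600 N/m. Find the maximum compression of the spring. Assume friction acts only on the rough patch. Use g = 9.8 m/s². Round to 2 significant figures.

Initial energy: E₁ = mgh = (28)(9.8)(8.3) = 2277.5 J
Friction removes W_f = μ_k mg d = (0.41)(28)(9.8)(8.3) = 933.8 J
Energy reaching the spring: E = 2277.5 − 933.8 = 1343.7 J
At max compression ½kx² = E ⇒ x = √(2E/k) = √(2 × 1343.7/600) = 2.116 m

x = 2.1 m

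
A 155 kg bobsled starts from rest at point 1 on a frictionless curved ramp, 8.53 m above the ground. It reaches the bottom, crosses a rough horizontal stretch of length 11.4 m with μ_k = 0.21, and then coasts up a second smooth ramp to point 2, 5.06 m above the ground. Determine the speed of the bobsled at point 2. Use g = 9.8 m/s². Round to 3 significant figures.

Energy at 1: mgh₁ = (155)(9.8)(8.53) = 12957 J
Friction loss: W_f = μ_k mg d = 3636 J
At 2: ½mv² + mgh₂ = mgh₁ − W_f
½mv² = 12957 − 3636 − 7686.1 = 1634.4 J
v = √(2 × 1634.4/155) = 4.592 m/s

v = 4.59 m/s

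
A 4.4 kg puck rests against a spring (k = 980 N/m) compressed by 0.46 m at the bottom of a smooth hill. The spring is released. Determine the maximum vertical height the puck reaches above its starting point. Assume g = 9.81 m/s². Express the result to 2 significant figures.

h = 2.4 m

All spring PE becomes gravitational PE at the highest point: ½kx² = mgh
h = kx²/(2mg) = (980)(0.46)²/(2 × 4.4 × 9.81) = 2.402 m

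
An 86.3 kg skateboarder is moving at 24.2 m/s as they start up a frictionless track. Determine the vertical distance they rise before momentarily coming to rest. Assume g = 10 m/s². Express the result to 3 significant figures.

By energy conservation, ½mv² = mgh
h = v²/(2g) = 24.2²/(2 × 10) = 29.28 m

h = 29.3 m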